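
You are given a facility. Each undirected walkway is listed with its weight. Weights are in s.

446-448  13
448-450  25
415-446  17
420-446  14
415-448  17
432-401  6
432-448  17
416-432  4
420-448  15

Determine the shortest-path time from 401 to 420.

38 s

Candidate routes:
401 → 432 → 448 → 446 → 420: 6+17+13+14 = 50
401 → 432 → 448 → 420: 6+17+15 = 38
The minimum is 38 s via 401 → 432 → 448 → 420.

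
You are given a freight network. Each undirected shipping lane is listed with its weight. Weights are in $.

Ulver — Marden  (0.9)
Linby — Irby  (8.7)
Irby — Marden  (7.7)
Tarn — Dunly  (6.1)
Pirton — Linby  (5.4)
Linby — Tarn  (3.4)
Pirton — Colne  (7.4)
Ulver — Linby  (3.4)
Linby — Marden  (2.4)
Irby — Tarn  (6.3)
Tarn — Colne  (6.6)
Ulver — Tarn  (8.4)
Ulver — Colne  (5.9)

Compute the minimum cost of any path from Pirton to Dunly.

Candidate routes:
Pirton → Colne → Tarn → Dunly: 7.4+6.6+6.1 = 20.1
Pirton → Linby → Tarn → Dunly: 5.4+3.4+6.1 = 14.9
Pirton → Linby → Marden → Ulver → Tarn → Dunly: 5.4+2.4+0.9+8.4+6.1 = 23.2
The minimum is $14.9 via Pirton → Linby → Tarn → Dunly.

$14.9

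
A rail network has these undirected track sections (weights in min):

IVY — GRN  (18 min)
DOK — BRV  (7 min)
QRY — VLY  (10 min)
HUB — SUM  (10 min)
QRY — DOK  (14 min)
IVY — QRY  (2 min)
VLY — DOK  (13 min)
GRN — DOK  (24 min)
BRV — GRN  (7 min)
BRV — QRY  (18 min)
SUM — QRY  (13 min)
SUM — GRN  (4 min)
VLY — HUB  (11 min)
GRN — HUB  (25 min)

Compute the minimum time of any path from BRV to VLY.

Shortest distances from BRV:
BRV: 0
GRN: 7  (via BRV)
DOK: 7  (via BRV)
SUM: 11  (via GRN)
QRY: 18  (via BRV)
IVY: 20  (via QRY)
VLY: 20  (via DOK)
Shortest route: BRV–DOK–VLY = 20 min.

20 min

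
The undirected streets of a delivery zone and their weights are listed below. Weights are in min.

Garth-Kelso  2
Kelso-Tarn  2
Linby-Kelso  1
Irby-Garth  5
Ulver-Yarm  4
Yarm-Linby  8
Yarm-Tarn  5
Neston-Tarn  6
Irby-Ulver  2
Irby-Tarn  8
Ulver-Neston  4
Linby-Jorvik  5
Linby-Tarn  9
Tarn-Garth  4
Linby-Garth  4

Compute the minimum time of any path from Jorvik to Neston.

Settle nodes by increasing distance from Jorvik:
Jorvik: 0
Linby: 5  (via Jorvik)
Kelso: 6  (via Linby)
Tarn: 8  (via Kelso)
Garth: 8  (via Kelso)
Irby: 13  (via Garth)
Yarm: 13  (via Linby)
Neston: 14  (via Tarn)
Shortest route: Jorvik–Linby–Kelso–Tarn–Neston = 14 min.

14 min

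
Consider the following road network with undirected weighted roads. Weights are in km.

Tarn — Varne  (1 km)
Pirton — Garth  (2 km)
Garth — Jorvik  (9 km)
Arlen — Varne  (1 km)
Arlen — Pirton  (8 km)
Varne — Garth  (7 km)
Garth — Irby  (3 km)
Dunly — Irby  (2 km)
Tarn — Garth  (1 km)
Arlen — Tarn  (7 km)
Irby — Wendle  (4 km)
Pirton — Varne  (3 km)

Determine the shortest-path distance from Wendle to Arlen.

Shortest distances from Wendle:
Wendle: 0
Irby: 4  (via Wendle)
Dunly: 6  (via Irby)
Garth: 7  (via Irby)
Tarn: 8  (via Garth)
Pirton: 9  (via Garth)
Varne: 9  (via Tarn)
Arlen: 10  (via Varne)
Shortest route: Wendle → Irby → Garth → Tarn → Varne → Arlen = 10 km.

10 km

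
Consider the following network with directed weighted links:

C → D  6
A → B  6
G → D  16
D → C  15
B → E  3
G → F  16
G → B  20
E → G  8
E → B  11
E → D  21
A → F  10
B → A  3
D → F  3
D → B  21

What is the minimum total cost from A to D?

30

Shortest distances from A:
A: 0
B: 6  (via A)
E: 9  (via B)
F: 10  (via A)
G: 17  (via E)
D: 30  (via E)
Shortest route: A–B–E–D = 30.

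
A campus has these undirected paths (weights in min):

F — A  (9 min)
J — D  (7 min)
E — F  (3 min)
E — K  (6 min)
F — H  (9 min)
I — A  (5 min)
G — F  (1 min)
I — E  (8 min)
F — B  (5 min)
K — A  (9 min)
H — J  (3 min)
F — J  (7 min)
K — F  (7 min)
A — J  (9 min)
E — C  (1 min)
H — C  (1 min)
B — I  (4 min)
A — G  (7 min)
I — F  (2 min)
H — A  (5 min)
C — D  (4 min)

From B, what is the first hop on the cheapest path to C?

F

Compare a few routes:
B–F–E–C: 5+3+1 = 9
B–I–F–E–C: 4+2+3+1 = 10
Cheapest is B–F–E–C at 9 min.
So from B the first move is to F.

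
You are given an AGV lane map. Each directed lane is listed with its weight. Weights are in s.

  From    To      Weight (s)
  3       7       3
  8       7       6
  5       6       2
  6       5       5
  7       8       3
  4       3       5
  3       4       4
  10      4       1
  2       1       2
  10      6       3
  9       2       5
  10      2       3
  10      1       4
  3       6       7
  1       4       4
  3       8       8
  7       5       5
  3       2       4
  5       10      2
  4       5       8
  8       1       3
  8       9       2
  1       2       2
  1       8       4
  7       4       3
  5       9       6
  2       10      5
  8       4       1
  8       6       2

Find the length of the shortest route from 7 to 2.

Compare a few routes:
7–5–10–2: 5+2+3 = 10
7–8–1–2: 3+3+2 = 8
7–8–9–2: 3+2+5 = 10
The minimum is 8 s via 7–8–1–2.

8 s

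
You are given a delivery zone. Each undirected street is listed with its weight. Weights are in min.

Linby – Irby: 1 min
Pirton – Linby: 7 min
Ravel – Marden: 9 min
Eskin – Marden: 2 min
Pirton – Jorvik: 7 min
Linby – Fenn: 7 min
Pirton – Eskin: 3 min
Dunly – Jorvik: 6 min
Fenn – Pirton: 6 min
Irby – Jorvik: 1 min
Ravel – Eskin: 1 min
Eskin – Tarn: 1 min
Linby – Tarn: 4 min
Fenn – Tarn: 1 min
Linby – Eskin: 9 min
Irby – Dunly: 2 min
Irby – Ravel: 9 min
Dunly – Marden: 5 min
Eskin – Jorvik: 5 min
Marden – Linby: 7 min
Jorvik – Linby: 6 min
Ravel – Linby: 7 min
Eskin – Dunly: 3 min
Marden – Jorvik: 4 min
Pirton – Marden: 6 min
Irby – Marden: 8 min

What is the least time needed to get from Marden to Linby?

6 min

Running Dijkstra from Marden:
Marden: 0
Eskin: 2  (via Marden)
Tarn: 3  (via Eskin)
Ravel: 3  (via Eskin)
Jorvik: 4  (via Marden)
Fenn: 4  (via Tarn)
Irby: 5  (via Jorvik)
Dunly: 5  (via Marden)
Pirton: 5  (via Eskin)
Linby: 6  (via Irby)
Shortest route: Marden → Jorvik → Irby → Linby = 6 min.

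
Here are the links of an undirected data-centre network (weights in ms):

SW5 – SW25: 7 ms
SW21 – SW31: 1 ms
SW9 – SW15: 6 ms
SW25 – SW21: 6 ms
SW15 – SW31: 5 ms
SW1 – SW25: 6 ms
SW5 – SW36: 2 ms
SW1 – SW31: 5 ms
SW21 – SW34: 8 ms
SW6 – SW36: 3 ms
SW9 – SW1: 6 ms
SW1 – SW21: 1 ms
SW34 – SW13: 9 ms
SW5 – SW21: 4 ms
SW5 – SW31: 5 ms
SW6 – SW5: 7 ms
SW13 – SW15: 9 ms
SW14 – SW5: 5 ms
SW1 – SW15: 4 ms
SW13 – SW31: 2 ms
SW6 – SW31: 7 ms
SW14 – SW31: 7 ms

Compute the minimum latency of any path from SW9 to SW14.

Candidate routes:
SW9–SW1–SW21–SW5–SW14: 6+1+4+5 = 16
SW9–SW1–SW31–SW14: 6+5+7 = 18
SW9–SW1–SW21–SW31–SW5–SW14: 6+1+1+5+5 = 18
SW9–SW1–SW21–SW31–SW14: 6+1+1+7 = 15
Cheapest is SW9–SW1–SW21–SW31–SW14 at 15 ms.

15 ms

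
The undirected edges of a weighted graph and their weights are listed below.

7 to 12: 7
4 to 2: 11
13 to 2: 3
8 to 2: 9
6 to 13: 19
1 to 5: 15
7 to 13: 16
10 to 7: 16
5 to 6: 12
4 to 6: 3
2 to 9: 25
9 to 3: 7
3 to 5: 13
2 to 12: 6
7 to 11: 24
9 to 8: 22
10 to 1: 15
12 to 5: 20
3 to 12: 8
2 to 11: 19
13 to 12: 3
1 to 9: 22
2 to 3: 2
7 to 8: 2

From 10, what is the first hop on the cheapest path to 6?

7

Candidate routes:
10 → 7 → 8 → 2 → 4 → 6: 16+2+9+11+3 = 41
10 → 7 → 12 → 13 → 2 → 4 → 6: 16+7+3+3+11+3 = 43
10 → 1 → 5 → 6: 15+15+12 = 42
10 → 7 → 12 → 2 → 4 → 6: 16+7+6+11+3 = 43
The minimum is 41 via 10 → 7 → 8 → 2 → 4 → 6.
So from 10 the first move is to 7.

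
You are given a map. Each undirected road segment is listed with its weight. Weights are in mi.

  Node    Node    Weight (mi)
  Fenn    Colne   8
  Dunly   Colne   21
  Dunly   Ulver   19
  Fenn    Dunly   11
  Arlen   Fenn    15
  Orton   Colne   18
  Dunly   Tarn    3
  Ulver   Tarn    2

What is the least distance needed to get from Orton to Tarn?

Compare a few routes:
Orton - Colne - Fenn - Dunly - Tarn: 18+8+11+3 = 40
Orton - Colne - Dunly - Tarn: 18+21+3 = 42
Cheapest is Orton - Colne - Fenn - Dunly - Tarn at 40 mi.

40 mi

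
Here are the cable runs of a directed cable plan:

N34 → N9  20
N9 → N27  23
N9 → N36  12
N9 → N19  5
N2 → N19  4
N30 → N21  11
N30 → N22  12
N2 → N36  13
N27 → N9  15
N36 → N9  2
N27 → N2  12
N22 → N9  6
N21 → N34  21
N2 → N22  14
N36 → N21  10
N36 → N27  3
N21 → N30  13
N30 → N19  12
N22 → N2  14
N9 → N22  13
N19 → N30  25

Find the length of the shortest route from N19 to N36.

55

Settle nodes by increasing distance from N19:
N19: 0
N30: 25  (via N19)
N21: 36  (via N30)
N22: 37  (via N30)
N9: 43  (via N22)
N2: 51  (via N22)
N36: 55  (via N9)
Shortest route: N19 → N30 → N22 → N9 → N36 = 55.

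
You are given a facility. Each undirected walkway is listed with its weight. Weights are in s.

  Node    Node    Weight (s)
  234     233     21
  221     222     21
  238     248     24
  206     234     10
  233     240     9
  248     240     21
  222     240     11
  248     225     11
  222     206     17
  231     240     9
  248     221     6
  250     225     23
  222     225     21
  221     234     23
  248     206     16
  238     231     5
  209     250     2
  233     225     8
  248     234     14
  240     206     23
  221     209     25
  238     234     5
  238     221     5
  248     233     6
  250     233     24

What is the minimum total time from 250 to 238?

32 s

Candidate routes:
250–233–248–221–238: 24+6+6+5 = 41
250–209–221–238: 2+25+5 = 32
The minimum is 32 s via 250–209–221–238.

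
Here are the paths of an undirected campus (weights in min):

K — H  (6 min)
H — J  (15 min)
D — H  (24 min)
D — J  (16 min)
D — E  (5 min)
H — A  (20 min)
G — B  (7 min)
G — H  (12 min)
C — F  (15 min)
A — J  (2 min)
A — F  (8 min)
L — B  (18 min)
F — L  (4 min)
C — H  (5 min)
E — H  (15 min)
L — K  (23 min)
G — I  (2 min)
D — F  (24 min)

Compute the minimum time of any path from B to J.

Settle nodes by increasing distance from B:
B: 0
G: 7  (via B)
I: 9  (via G)
L: 18  (via B)
H: 19  (via G)
F: 22  (via L)
C: 24  (via H)
K: 25  (via H)
A: 30  (via F)
J: 32  (via A)
Shortest route: B–L–F–A–J = 32 min.

32 min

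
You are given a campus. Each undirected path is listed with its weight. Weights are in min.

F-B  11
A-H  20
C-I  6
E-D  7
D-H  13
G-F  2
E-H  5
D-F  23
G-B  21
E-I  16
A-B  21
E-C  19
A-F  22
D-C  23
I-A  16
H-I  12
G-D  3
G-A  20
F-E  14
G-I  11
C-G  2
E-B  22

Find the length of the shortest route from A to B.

Settle nodes by increasing distance from A:
A: 0
I: 16  (via A)
G: 20  (via A)
H: 20  (via A)
B: 21  (via A)
Shortest route: A–B = 21 min.

21 min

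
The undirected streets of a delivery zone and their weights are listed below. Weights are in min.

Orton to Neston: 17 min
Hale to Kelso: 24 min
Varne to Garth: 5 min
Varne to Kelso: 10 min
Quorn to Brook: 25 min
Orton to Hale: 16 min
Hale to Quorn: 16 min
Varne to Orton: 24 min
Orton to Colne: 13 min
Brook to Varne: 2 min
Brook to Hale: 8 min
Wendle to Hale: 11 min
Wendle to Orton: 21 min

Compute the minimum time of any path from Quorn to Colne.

45 min

Shortest distances from Quorn:
Quorn: 0
Hale: 16  (via Quorn)
Brook: 24  (via Hale)
Varne: 26  (via Brook)
Wendle: 27  (via Hale)
Garth: 31  (via Varne)
Orton: 32  (via Hale)
Kelso: 36  (via Varne)
Colne: 45  (via Orton)
Shortest route: Quorn → Hale → Orton → Colne = 45 min.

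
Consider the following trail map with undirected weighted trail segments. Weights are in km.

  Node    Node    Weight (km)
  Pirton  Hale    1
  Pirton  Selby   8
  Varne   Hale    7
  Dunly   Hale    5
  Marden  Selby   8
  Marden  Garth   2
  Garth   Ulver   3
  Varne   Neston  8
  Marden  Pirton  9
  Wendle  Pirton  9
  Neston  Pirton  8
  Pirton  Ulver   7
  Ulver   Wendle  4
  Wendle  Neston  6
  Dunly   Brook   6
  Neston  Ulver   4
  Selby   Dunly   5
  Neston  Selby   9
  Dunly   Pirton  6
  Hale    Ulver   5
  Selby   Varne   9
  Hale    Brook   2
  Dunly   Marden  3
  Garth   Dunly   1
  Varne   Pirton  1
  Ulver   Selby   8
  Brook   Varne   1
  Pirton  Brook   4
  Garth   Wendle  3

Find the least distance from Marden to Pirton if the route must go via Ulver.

11 km

Shortest Marden→Ulver: Marden–Garth–Ulver = 5
Shortest Ulver→Pirton: Ulver–Hale–Pirton = 6
Total via Ulver: 5 + 6 = 11 km.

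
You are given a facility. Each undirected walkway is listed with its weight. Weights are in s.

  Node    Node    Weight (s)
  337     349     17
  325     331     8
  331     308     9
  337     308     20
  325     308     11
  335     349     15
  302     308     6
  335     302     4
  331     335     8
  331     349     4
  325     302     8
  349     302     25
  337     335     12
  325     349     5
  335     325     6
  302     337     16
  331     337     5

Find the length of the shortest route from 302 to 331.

12 s

Running Dijkstra from 302:
302: 0
335: 4  (via 302)
308: 6  (via 302)
325: 8  (via 302)
331: 12  (via 335)
Shortest route: 302 → 335 → 331 = 12 s.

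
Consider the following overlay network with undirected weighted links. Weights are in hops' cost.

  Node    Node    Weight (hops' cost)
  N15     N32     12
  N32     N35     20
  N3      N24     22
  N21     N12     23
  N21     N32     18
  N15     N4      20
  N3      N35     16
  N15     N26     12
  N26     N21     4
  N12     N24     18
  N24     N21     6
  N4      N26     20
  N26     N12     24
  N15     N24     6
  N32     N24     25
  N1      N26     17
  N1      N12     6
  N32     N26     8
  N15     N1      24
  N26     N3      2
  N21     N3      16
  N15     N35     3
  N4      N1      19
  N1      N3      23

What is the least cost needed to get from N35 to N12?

27 hops' cost

Running Dijkstra from N35:
N35: 0
N15: 3  (via N35)
N24: 9  (via N15)
N26: 15  (via N15)
N21: 15  (via N24)
N32: 15  (via N15)
N3: 16  (via N35)
N4: 23  (via N15)
N1: 27  (via N15)
N12: 27  (via N24)
Shortest route: N35 → N15 → N24 → N12 = 27 hops' cost.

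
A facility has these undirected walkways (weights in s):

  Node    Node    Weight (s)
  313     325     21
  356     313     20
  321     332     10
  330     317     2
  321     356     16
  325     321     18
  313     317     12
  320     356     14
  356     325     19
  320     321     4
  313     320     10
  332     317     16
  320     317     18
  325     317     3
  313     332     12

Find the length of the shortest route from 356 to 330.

24 s

Candidate routes:
356 → 320 → 317 → 330: 14+18+2 = 34
356 → 325 → 317 → 330: 19+3+2 = 24
356 → 313 → 317 → 330: 20+12+2 = 34
The minimum is 24 s via 356 → 325 → 317 → 330.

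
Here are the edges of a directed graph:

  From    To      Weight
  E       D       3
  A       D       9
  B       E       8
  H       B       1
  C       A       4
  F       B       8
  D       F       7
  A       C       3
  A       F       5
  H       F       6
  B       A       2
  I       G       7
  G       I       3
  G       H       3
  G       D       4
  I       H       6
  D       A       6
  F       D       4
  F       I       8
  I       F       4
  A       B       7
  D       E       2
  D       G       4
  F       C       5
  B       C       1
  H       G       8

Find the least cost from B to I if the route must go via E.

18

Best B to E: B → E costing 8
Best E to I: E → D → G → I costing 10
Total via E: 8 + 10 = 18.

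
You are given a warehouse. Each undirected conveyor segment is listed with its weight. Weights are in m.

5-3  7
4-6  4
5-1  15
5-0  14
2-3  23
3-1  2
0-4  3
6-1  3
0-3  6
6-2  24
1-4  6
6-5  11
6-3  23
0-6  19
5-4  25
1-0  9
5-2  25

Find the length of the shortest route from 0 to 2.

29 m

Settle nodes by increasing distance from 0:
0: 0
4: 3  (via 0)
3: 6  (via 0)
6: 7  (via 4)
1: 8  (via 3)
5: 13  (via 3)
2: 29  (via 3)
Shortest route: 0–3–2 = 29 m.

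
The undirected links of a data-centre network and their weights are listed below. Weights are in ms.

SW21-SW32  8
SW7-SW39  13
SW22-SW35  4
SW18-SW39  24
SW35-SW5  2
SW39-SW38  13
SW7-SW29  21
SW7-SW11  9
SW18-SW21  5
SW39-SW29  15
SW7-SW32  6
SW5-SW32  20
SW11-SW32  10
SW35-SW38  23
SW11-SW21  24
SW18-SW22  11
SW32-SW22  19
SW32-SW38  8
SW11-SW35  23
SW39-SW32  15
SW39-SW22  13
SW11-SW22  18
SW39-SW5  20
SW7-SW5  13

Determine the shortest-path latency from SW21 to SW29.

Running Dijkstra from SW21:
SW21: 0
SW18: 5  (via SW21)
SW32: 8  (via SW21)
SW7: 14  (via SW32)
SW38: 16  (via SW32)
SW22: 16  (via SW18)
SW11: 18  (via SW32)
SW35: 20  (via SW22)
SW5: 22  (via SW35)
SW39: 23  (via SW32)
SW29: 35  (via SW7)
Shortest route: SW21 → SW32 → SW7 → SW29 = 35 ms.

35 ms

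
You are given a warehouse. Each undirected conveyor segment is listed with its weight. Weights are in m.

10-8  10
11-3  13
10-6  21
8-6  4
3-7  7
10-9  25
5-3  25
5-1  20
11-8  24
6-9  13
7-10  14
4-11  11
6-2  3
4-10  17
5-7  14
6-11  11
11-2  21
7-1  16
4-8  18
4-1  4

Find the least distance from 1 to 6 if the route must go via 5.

Best 1 to 5: 1 → 5 costing 20
Shortest 5→6: 5 → 7 → 10 → 8 → 6 = 42
Total via 5: 20 + 42 = 62 m.

62 m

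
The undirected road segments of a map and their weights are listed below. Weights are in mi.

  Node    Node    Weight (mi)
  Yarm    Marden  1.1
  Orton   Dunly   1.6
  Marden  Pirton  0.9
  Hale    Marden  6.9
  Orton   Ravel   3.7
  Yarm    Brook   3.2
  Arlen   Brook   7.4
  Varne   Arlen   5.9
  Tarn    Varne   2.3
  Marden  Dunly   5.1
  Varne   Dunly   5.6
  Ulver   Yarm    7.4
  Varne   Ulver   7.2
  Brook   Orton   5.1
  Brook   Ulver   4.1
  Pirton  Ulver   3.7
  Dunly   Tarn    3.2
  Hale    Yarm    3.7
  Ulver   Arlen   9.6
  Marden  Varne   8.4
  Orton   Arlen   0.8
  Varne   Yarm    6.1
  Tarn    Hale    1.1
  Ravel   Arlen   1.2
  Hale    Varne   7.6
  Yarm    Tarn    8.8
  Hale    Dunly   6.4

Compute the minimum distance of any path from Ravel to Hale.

7.9 mi

Enumerating some paths:
Ravel - Orton - Dunly - Tarn - Hale: 3.7+1.6+3.2+1.1 = 9.6
Ravel - Arlen - Orton - Dunly - Tarn - Hale: 1.2+0.8+1.6+3.2+1.1 = 7.9
Ravel - Arlen - Varne - Tarn - Hale: 1.2+5.9+2.3+1.1 = 10.5
Ravel - Arlen - Orton - Dunly - Hale: 1.2+0.8+1.6+6.4 = 10
Cheapest is Ravel - Arlen - Orton - Dunly - Tarn - Hale at 7.9 mi.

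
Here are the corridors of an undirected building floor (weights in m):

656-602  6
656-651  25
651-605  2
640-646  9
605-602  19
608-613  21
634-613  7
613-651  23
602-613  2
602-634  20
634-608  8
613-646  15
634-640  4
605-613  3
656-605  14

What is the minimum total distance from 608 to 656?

23 m

Candidate routes:
608 - 634 - 613 - 602 - 656: 8+7+2+6 = 23
608 - 613 - 602 - 656: 21+2+6 = 29
608 - 634 - 602 - 656: 8+20+6 = 34
608 - 634 - 613 - 605 - 656: 8+7+3+14 = 32
The minimum is 23 m via 608 - 634 - 613 - 602 - 656.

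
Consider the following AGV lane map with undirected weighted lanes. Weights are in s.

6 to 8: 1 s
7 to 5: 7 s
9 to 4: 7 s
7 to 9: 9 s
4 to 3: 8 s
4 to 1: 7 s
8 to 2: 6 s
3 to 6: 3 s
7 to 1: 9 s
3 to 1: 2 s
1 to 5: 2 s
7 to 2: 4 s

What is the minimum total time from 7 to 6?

11 s

Settle nodes by increasing distance from 7:
7: 0
2: 4  (via 7)
5: 7  (via 7)
1: 9  (via 7)
9: 9  (via 7)
8: 10  (via 2)
3: 11  (via 1)
6: 11  (via 8)
Shortest route: 7 → 2 → 8 → 6 = 11 s.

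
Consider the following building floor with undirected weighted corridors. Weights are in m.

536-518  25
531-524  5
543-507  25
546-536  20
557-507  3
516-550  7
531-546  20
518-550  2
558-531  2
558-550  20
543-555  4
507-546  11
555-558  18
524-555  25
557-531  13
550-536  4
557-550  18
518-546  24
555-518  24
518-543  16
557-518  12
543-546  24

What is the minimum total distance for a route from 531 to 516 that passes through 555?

49 m

Shortest 531→555: 531 → 558 → 555 = 20
Shortest 555→516: 555 → 543 → 518 → 550 → 516 = 29
Total via 555: 20 + 29 = 49 m.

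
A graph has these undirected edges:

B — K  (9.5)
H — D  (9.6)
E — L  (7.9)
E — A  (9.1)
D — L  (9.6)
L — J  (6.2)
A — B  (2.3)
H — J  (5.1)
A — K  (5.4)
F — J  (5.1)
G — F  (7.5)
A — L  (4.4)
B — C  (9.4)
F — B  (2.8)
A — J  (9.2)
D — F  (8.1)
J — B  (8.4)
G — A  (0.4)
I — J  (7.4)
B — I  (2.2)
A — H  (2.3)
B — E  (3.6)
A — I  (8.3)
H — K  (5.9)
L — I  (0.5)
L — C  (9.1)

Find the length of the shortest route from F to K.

10.5

Candidate routes:
F - B - K: 2.8+9.5 = 12.3
F - B - A - H - K: 2.8+2.3+2.3+5.9 = 13.3
F - G - A - K: 7.5+0.4+5.4 = 13.3
F - B - A - K: 2.8+2.3+5.4 = 10.5
Cheapest is F - B - A - K at 10.5.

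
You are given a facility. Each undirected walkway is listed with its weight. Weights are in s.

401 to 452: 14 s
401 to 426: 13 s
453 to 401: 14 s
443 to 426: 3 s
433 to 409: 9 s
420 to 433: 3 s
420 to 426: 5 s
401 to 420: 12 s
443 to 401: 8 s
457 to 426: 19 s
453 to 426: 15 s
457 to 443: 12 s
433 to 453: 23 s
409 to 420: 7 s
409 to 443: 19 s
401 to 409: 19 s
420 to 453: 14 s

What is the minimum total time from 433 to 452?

Running Dijkstra from 433:
433: 0
420: 3  (via 433)
426: 8  (via 420)
409: 9  (via 433)
443: 11  (via 426)
401: 15  (via 420)
453: 17  (via 420)
457: 23  (via 443)
452: 29  (via 401)
Shortest route: 433–420–401–452 = 29 s.

29 s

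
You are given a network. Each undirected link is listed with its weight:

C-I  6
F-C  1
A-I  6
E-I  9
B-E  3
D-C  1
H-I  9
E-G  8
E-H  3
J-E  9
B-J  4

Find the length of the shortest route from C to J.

Running Dijkstra from C:
C: 0
D: 1  (via C)
F: 1  (via C)
I: 6  (via C)
A: 12  (via I)
E: 15  (via I)
H: 15  (via I)
B: 18  (via E)
J: 22  (via B)
Shortest route: C–I–E–B–J = 22.

22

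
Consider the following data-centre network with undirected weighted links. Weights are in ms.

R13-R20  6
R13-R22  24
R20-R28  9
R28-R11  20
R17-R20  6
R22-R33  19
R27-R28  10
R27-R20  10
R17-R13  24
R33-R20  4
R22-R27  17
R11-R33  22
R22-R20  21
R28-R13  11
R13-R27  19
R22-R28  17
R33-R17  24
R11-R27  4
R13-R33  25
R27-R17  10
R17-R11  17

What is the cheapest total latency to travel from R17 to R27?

10 ms

Shortest distances from R17:
R17: 0
R20: 6  (via R17)
R27: 10  (via R17)
Shortest route: R17–R27 = 10 ms.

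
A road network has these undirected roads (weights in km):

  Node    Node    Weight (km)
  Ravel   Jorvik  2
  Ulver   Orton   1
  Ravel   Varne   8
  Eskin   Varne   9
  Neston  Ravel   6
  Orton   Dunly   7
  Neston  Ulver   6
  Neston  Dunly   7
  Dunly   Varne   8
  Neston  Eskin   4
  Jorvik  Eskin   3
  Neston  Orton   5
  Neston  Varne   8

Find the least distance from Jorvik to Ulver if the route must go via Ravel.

14 km

Shortest Jorvik→Ravel: Jorvik → Ravel = 2
Best Ravel to Ulver: Ravel → Neston → Ulver costing 12
Total via Ravel: 2 + 12 = 14 km.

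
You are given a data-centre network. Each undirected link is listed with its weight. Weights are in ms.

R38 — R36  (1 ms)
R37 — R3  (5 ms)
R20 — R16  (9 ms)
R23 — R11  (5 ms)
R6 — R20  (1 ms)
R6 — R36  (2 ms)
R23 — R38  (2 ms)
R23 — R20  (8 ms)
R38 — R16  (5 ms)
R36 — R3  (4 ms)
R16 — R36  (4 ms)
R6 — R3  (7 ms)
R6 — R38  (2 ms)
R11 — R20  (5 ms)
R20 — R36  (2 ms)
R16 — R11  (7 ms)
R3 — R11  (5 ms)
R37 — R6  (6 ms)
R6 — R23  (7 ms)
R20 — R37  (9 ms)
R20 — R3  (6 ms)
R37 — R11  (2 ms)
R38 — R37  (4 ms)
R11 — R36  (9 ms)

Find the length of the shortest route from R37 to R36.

Candidate routes:
R37 - R38 - R36: 4+1 = 5
R37 - R38 - R6 - R36: 4+2+2 = 8
R37 - R6 - R36: 6+2 = 8
The minimum is 5 ms via R37 - R38 - R36.

5 ms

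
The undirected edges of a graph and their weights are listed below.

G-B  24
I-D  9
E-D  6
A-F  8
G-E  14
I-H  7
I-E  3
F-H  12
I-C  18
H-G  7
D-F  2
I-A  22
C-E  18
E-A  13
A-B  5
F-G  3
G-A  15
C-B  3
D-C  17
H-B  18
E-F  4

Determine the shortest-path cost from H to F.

Running Dijkstra from H:
H: 0
G: 7  (via H)
I: 7  (via H)
E: 10  (via I)
F: 10  (via G)
Shortest route: H → G → F = 10.

10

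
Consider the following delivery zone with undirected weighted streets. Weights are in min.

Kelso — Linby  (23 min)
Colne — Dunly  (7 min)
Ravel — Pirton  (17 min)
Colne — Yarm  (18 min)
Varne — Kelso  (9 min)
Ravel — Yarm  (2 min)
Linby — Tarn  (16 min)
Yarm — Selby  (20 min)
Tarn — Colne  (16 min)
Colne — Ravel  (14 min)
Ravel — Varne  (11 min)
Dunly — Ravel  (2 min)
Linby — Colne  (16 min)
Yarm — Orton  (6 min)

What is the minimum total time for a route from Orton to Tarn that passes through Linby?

49 min

Best Orton to Linby: Orton–Yarm–Ravel–Dunly–Colne–Linby costing 33
Best Linby to Tarn: Linby–Tarn costing 16
Total via Linby: 33 + 16 = 49 min.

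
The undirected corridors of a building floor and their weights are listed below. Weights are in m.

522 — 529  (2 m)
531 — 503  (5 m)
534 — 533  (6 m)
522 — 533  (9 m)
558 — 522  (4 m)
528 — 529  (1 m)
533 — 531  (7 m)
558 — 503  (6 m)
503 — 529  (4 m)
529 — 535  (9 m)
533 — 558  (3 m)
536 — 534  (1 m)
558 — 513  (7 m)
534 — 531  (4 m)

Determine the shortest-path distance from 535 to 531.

Enumerating some paths:
535–529–522–558–533–531: 9+2+4+3+7 = 25
535–529–503–531: 9+4+5 = 18
535–529–522–558–503–531: 9+2+4+6+5 = 26
Cheapest is 535–529–503–531 at 18 m.

18 m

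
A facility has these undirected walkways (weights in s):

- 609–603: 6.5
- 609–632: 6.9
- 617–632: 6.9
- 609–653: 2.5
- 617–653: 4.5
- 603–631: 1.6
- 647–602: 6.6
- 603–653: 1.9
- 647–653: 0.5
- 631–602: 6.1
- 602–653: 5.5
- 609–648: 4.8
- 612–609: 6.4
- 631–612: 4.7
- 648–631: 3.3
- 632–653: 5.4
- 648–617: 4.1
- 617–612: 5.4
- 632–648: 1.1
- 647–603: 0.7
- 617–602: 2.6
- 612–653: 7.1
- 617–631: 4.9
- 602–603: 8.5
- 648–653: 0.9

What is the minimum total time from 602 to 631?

Running Dijkstra from 602:
602: 0
617: 2.6  (via 602)
653: 5.5  (via 602)
647: 6  (via 653)
631: 6.1  (via 602)
Shortest route: 602–631 = 6.1 s.

6.1 s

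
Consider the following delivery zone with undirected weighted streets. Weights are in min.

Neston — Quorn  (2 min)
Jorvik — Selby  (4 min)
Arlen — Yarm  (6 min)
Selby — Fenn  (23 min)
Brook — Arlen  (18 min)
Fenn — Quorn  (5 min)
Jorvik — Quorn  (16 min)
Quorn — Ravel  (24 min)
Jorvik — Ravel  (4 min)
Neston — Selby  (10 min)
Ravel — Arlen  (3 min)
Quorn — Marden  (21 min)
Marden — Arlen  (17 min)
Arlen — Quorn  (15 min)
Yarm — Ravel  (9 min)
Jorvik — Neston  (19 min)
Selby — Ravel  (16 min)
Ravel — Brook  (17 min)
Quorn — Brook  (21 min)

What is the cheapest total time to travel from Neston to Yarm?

23 min

Enumerating some paths:
Neston - Quorn - Arlen - Yarm: 2+15+6 = 23
Neston - Selby - Jorvik - Ravel - Arlen - Yarm: 10+4+4+3+6 = 27
Neston - Quorn - Arlen - Ravel - Yarm: 2+15+3+9 = 29
Neston - Selby - Jorvik - Ravel - Yarm: 10+4+4+9 = 27
The minimum is 23 min via Neston - Quorn - Arlen - Yarm.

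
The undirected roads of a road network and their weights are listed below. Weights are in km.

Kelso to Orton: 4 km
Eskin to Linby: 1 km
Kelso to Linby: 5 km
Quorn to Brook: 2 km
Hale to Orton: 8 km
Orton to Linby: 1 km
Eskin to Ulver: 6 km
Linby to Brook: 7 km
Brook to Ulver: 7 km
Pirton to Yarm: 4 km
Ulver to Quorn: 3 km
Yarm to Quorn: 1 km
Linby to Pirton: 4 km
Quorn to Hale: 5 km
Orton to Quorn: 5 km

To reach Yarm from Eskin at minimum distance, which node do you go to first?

Linby

Enumerating some paths:
Eskin → Linby → Orton → Quorn → Yarm: 1+1+5+1 = 8
Eskin → Linby → Pirton → Yarm: 1+4+4 = 9
Eskin → Ulver → Quorn → Yarm: 6+3+1 = 10
The minimum is 8 km via Eskin → Linby → Orton → Quorn → Yarm.
So from Eskin the first move is to Linby.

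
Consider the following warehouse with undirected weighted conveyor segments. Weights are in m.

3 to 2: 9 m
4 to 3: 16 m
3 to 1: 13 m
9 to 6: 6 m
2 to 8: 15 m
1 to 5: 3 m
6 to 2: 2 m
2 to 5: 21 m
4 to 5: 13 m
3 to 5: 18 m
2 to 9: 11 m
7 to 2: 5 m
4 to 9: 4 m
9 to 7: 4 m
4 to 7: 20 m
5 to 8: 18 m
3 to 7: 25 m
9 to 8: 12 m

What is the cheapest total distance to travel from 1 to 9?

Running Dijkstra from 1:
1: 0
5: 3  (via 1)
3: 13  (via 1)
4: 16  (via 5)
9: 20  (via 4)
Shortest route: 1–5–4–9 = 20 m.

20 m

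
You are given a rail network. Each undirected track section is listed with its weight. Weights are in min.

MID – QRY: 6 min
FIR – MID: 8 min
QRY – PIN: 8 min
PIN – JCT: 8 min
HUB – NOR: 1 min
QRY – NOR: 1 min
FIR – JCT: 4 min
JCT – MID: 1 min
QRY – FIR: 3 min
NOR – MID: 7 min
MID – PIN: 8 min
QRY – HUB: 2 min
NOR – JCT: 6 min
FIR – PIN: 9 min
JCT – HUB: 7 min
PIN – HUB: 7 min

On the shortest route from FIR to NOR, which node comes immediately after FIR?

Compare a few routes:
FIR - QRY - HUB - NOR: 3+2+1 = 6
FIR - QRY - NOR: 3+1 = 4
The minimum is 4 min via FIR - QRY - NOR.
So from FIR the first move is to QRY.

QRY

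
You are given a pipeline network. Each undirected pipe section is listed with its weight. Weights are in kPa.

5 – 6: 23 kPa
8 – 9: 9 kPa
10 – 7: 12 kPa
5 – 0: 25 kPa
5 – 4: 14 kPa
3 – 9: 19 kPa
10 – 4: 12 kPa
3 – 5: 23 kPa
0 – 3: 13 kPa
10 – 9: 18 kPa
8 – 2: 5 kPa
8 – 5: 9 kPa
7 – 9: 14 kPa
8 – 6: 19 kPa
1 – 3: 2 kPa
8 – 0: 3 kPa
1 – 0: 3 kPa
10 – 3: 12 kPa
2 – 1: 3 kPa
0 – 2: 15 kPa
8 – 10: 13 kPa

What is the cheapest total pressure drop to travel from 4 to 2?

28 kPa

Shortest distances from 4:
4: 0
10: 12  (via 4)
5: 14  (via 4)
8: 23  (via 5)
3: 24  (via 10)
7: 24  (via 10)
0: 26  (via 8)
1: 26  (via 3)
2: 28  (via 8)
Shortest route: 4 → 5 → 8 → 2 = 28 kPa.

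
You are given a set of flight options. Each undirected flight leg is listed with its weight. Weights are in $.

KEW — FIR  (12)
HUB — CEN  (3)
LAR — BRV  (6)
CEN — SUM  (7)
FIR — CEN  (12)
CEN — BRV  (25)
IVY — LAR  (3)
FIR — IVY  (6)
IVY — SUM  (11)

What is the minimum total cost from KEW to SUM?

$29

Enumerating some paths:
KEW - FIR - CEN - SUM: 12+12+7 = 31
KEW - FIR - IVY - SUM: 12+6+11 = 29
Cheapest is KEW - FIR - IVY - SUM at $29.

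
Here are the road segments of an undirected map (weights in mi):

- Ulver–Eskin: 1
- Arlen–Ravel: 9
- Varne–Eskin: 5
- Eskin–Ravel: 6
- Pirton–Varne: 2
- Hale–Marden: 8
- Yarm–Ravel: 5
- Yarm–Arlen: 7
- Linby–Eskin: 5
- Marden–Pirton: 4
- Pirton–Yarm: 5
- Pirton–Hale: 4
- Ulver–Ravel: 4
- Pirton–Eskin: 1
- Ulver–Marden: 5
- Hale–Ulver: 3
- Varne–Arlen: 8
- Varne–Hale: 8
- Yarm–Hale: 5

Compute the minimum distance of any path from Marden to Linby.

10 mi

Running Dijkstra from Marden:
Marden: 0
Pirton: 4  (via Marden)
Ulver: 5  (via Marden)
Eskin: 5  (via Pirton)
Varne: 6  (via Pirton)
Hale: 8  (via Marden)
Yarm: 9  (via Pirton)
Ravel: 9  (via Ulver)
Linby: 10  (via Eskin)
Shortest route: Marden → Pirton → Eskin → Linby = 10 mi.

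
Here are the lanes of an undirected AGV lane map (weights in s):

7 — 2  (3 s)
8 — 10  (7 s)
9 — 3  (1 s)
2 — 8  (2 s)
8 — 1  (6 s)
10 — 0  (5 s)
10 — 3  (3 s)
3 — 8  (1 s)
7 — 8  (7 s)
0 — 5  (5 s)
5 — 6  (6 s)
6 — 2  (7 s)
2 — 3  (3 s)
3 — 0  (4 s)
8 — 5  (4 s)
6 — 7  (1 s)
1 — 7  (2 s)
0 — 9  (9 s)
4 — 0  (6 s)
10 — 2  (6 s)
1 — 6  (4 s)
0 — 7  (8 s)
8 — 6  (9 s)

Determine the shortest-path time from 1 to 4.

Candidate routes:
1–7–0–4: 2+8+6 = 16
1–8–3–0–4: 6+1+4+6 = 17
1–7–2–3–0–4: 2+3+3+4+6 = 18
1–7–2–8–3–0–4: 2+3+2+1+4+6 = 18
The minimum is 16 s via 1–7–0–4.

16 s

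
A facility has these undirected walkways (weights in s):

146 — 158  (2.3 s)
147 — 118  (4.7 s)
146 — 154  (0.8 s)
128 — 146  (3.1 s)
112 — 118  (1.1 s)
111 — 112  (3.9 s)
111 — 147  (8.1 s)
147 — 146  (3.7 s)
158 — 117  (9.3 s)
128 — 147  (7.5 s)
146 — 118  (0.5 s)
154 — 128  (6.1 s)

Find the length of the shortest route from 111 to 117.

17.1 s

Settle nodes by increasing distance from 111:
111: 0
112: 3.9  (via 111)
118: 5  (via 112)
146: 5.5  (via 118)
154: 6.3  (via 146)
158: 7.8  (via 146)
147: 8.1  (via 111)
128: 8.6  (via 146)
117: 17.1  (via 158)
Shortest route: 111 → 112 → 118 → 146 → 158 → 117 = 17.1 s.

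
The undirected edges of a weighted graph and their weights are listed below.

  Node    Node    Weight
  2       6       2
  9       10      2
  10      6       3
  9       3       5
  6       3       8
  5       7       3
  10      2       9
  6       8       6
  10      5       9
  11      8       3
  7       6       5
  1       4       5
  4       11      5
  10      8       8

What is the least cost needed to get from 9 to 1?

Compare a few routes:
9 → 10 → 6 → 8 → 11 → 4 → 1: 2+3+6+3+5+5 = 24
9 → 10 → 8 → 11 → 4 → 1: 2+8+3+5+5 = 23
The minimum is 23 via 9 → 10 → 8 → 11 → 4 → 1.

23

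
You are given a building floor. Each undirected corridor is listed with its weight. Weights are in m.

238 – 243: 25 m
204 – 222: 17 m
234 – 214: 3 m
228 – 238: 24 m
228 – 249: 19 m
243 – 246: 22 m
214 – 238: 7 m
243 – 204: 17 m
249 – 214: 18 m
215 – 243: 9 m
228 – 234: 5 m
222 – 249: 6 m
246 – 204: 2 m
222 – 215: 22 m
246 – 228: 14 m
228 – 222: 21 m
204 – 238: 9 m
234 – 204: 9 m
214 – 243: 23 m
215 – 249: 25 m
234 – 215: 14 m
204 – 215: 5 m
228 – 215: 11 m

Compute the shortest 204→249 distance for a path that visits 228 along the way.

Shortest 204→228: 204 → 234 → 228 = 14
Shortest 228→249: 228 → 249 = 19
Total via 228: 14 + 19 = 33 m.

33 m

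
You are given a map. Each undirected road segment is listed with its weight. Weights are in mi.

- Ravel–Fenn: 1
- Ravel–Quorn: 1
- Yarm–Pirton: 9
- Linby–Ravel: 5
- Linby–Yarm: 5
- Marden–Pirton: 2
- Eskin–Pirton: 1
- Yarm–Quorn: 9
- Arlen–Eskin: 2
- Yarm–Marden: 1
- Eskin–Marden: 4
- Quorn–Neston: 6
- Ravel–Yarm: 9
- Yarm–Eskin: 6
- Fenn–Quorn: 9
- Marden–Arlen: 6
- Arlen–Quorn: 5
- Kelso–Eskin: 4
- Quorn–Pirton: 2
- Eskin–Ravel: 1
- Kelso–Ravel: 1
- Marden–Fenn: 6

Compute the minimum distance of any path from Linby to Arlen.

8 mi

Running Dijkstra from Linby:
Linby: 0
Ravel: 5  (via Linby)
Yarm: 5  (via Linby)
Eskin: 6  (via Ravel)
Kelso: 6  (via Ravel)
Fenn: 6  (via Ravel)
Marden: 6  (via Yarm)
Quorn: 6  (via Ravel)
Pirton: 7  (via Eskin)
Arlen: 8  (via Eskin)
Shortest route: Linby → Ravel → Eskin → Arlen = 8 mi.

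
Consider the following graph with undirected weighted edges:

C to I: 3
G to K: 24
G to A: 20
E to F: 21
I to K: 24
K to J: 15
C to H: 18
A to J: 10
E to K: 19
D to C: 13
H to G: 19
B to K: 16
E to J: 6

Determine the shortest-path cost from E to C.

46

Shortest distances from E:
E: 0
J: 6  (via E)
A: 16  (via J)
K: 19  (via E)
F: 21  (via E)
B: 35  (via K)
G: 36  (via A)
I: 43  (via K)
C: 46  (via I)
Shortest route: E → K → I → C = 46.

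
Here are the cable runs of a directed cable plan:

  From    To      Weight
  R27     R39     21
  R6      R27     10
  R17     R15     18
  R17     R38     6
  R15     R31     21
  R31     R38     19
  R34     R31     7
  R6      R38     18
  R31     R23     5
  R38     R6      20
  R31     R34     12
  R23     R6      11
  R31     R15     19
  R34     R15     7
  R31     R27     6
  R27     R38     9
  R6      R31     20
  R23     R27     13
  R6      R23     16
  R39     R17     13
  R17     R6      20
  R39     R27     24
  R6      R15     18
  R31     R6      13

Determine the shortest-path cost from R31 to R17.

Enumerating some paths:
R31 → R23 → R27 → R39 → R17: 5+13+21+13 = 52
R31 → R6 → R27 → R39 → R17: 13+10+21+13 = 57
R31 → R23 → R6 → R27 → R39 → R17: 5+11+10+21+13 = 60
R31 → R27 → R39 → R17: 6+21+13 = 40
Cheapest is R31 → R27 → R39 → R17 at 40.

40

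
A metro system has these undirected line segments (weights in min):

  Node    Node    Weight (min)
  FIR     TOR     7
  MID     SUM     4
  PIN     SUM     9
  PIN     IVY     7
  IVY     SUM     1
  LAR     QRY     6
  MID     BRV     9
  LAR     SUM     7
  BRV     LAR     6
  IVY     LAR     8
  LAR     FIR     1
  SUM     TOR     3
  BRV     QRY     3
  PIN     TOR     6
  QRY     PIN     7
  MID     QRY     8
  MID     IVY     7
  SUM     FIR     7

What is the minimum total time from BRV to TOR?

14 min

Candidate routes:
BRV–LAR–FIR–TOR: 6+1+7 = 14
BRV–QRY–PIN–TOR: 3+7+6 = 16
The minimum is 14 min via BRV–LAR–FIR–TOR.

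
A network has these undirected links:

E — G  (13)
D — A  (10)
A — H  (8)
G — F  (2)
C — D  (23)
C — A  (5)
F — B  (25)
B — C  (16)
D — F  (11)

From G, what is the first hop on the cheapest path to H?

F

Candidate routes:
G - F - D - A - H: 2+11+10+8 = 31
G - F - D - C - A - H: 2+11+23+5+8 = 49
G - F - B - C - A - H: 2+25+16+5+8 = 56
Cheapest is G - F - D - A - H at 31.
So from G the first move is to F.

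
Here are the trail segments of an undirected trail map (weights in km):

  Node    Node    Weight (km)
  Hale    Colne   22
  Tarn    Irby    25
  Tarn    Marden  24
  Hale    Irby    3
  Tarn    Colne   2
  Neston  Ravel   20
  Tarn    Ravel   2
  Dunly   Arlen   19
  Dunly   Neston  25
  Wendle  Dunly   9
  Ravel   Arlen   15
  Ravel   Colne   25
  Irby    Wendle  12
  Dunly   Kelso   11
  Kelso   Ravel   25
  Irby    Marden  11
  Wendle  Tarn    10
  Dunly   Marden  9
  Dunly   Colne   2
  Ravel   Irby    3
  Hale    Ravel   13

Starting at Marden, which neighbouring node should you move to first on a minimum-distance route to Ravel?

Enumerating some paths:
Marden → Irby → Ravel: 11+3 = 14
Marden → Dunly → Colne → Tarn → Ravel: 9+2+2+2 = 15
Marden → Tarn → Ravel: 24+2 = 26
Cheapest is Marden → Irby → Ravel at 14 km.
So from Marden the first move is to Irby.

Irby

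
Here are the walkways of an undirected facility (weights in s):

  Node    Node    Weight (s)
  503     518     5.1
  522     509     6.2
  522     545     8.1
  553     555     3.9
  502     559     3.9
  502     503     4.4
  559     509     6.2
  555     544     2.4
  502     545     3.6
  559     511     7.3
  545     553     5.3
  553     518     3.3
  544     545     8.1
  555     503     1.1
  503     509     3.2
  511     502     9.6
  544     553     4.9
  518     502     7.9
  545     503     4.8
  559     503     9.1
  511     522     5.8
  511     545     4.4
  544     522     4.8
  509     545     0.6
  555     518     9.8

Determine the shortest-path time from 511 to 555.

Candidate routes:
511 → 522 → 544 → 555: 5.8+4.8+2.4 = 13
511 → 545 → 503 → 555: 4.4+4.8+1.1 = 10.3
511 → 545 → 509 → 503 → 555: 4.4+0.6+3.2+1.1 = 9.3
Cheapest is 511 → 545 → 509 → 503 → 555 at 9.3 s.

9.3 s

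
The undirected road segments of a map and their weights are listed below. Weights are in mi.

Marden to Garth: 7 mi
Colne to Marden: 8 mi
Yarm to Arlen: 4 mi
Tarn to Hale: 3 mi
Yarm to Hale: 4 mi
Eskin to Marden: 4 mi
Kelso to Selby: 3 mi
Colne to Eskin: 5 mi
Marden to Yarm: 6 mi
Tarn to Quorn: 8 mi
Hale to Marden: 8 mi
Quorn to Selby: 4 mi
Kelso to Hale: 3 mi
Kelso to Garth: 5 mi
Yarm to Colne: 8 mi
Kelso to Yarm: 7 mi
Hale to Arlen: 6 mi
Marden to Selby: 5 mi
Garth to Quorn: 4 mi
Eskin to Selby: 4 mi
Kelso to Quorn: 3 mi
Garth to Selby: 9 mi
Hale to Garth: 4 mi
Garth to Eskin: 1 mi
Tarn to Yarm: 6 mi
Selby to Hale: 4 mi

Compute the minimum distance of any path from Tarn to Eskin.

8 mi

Candidate routes:
Tarn → Hale → Selby → Eskin: 3+4+4 = 11
Tarn → Hale → Garth → Eskin: 3+4+1 = 8
The minimum is 8 mi via Tarn → Hale → Garth → Eskin.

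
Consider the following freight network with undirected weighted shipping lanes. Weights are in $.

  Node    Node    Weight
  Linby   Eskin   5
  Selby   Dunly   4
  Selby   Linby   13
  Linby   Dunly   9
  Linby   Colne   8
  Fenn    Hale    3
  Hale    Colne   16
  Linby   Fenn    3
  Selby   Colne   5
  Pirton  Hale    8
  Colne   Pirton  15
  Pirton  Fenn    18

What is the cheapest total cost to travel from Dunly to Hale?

$15

Candidate routes:
Dunly → Linby → Fenn → Hale: 9+3+3 = 15
Dunly → Selby → Colne → Linby → Fenn → Hale: 4+5+8+3+3 = 23
The minimum is $15 via Dunly → Linby → Fenn → Hale.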